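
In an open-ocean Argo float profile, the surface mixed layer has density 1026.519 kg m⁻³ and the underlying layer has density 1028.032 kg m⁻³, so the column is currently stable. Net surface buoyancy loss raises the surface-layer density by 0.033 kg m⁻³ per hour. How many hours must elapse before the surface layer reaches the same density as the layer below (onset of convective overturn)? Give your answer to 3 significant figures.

45.8 hours

Density deficit of the surface layer: 1028.032 − 1026.519 = 1.513 kg m⁻³.
Required change = 1.513 / 0.033 = 45.8 hours.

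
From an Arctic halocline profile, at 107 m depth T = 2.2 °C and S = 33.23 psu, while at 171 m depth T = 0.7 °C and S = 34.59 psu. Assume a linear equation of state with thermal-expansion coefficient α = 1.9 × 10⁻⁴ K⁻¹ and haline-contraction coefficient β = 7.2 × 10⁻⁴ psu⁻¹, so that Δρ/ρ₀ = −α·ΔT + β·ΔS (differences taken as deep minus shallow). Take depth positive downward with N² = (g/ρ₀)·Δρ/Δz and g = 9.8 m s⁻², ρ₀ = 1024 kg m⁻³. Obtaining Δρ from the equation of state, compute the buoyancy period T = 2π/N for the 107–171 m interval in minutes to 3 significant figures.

ΔT = -1.5 K, ΔS = +1.36 psu (deep − shallow).
Δρ/ρ₀ = −αΔT + βΔS = 2.85 × 10⁻⁴ + 9.792 × 10⁻⁴ = 1.2642 × 10⁻³, so Δρ ≈ 1.295 kg m⁻³.
N² = (g/ρ₀)·Δρ/Δz = g·(Δρ/ρ₀)/Δz = 9.8 × 1.2642 × 10⁻³ / 64 = 1.9358 × 10⁻⁴ s⁻².
N = √(1.9358 × 10⁻⁴) = 0.013913 rad s⁻¹ → T = 2π/N = 451.61 s = 7.5268 min ≈ 7.53 min.

7.53 min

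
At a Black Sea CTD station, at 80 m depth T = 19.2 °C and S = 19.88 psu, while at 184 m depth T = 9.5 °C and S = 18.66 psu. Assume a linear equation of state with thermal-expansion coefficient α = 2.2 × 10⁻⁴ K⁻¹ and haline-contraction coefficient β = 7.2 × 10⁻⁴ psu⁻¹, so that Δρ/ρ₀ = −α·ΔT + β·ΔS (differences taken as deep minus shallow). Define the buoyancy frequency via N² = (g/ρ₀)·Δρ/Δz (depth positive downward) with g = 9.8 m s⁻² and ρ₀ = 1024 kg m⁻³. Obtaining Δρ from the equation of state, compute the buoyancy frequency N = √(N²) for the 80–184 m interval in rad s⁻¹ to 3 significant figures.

0.0109 rad s⁻¹

ΔT = -9.7 K, ΔS = -1.22 psu (deep − shallow).
Δρ/ρ₀ = −αΔT + βΔS = 2.134 × 10⁻³ − 8.784 × 10⁻⁴ = 1.2556 × 10⁻³, so Δρ ≈ 1.286 kg m⁻³.
N² = (g/ρ₀)·Δρ/Δz = g·(Δρ/ρ₀)/Δz = 9.8 × 1.2556 × 10⁻³ / 104 = 1.1832 × 10⁻⁴ s⁻².
N = √(1.1832 × 10⁻⁴) = 0.010877 rad s⁻¹ ≈ 0.0109 rad s⁻¹.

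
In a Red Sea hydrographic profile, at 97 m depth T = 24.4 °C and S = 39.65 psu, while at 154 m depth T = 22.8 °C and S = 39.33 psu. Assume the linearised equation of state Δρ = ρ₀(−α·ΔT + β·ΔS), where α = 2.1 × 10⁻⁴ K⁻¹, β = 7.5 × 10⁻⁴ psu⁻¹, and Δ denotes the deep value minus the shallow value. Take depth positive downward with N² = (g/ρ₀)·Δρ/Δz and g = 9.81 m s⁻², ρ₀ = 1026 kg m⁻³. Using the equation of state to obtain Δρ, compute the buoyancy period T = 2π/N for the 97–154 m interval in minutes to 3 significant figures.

ΔT = -1.6 K, ΔS = -0.32 psu (deep − shallow).
Δρ/ρ₀ = −αΔT + βΔS = 3.36 × 10⁻⁴ − 2.40 × 10⁻⁴ = 9.60 × 10⁻⁵, so Δρ ≈ 0.09850 kg m⁻³.
N² = (g/ρ₀)·Δρ/Δz = g·(Δρ/ρ₀)/Δz = 9.81 × 9.60 × 10⁻⁵ / 57 = 1.6522 × 10⁻⁵ s⁻².
N = √(1.6522 × 10⁻⁵) = 4.0647 × 10⁻³ rad s⁻¹ → T = 2π/N = 1.5458 × 10³ s = 25.763 min ≈ 25.8 min.

25.8 min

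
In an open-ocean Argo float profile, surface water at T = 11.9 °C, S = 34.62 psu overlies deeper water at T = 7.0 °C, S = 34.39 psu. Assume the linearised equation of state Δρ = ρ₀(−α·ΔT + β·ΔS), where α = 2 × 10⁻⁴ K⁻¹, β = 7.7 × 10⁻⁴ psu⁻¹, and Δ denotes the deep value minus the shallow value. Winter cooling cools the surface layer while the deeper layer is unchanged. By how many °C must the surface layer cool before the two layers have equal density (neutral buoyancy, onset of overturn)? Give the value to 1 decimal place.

Neutral buoyancy requires Δρ = 0, i.e. −α(T_deep − T_surf′) + β(S_deep − S_surf) = 0.
T_surf′ = T_deep − (β/α)·ΔS = 7.0 − (7.7 × 10⁻⁴/2 × 10⁻⁴)·(-0.23) = 7.886 °C.
Cooling required: 11.9 − (7.886) = 4.014 °C.

4.0 °C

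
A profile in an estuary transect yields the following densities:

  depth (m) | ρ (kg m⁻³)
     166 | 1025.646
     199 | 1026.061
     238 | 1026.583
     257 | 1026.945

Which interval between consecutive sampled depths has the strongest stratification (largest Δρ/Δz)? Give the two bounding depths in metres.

Compute the density gradient over each adjacent pair:
  166–199 m: Δρ/Δz = 0.415/33 = 0.013 kg m⁻⁴
  199–238 m: Δρ/Δz = 0.522/39 = 0.013 kg m⁻⁴
  238–257 m: Δρ/Δz = 0.362/19 = 0.019 kg m⁻⁴
The largest gradient is in the 238–257 m interval — the pycnocline.

238–257 m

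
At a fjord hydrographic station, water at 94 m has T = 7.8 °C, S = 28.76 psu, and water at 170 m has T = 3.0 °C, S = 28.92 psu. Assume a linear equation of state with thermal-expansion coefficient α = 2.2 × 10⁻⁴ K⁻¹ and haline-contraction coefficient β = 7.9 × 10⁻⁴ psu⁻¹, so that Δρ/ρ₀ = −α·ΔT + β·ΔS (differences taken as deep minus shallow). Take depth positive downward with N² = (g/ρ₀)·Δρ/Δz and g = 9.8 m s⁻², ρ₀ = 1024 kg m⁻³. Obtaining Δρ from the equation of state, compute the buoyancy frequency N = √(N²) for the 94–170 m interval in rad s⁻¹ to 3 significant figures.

0.0123 rad s⁻¹

ΔT = -4.8 K, ΔS = +0.16 psu (deep − shallow).
Δρ/ρ₀ = −αΔT + βΔS = 1.056 × 10⁻³ + 1.264 × 10⁻⁴ = 1.1824 × 10⁻³, so Δρ ≈ 1.211 kg m⁻³.
N² = (g/ρ₀)·Δρ/Δz = g·(Δρ/ρ₀)/Δz = 9.8 × 1.1824 × 10⁻³ / 76 = 1.5247 × 10⁻⁴ s⁻².
N = √(1.5247 × 10⁻⁴) = 0.012348 rad s⁻¹ ≈ 0.0123 rad s⁻¹.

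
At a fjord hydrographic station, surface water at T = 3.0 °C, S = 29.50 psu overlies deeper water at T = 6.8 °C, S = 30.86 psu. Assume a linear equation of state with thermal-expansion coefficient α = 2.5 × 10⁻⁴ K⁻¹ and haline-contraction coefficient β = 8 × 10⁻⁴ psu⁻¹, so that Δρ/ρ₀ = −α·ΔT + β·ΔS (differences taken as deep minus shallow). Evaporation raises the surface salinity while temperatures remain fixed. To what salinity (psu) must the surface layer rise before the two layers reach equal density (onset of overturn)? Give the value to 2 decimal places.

29.67 psu

Neutral buoyancy requires −α(T_deep − T_surf) + β(S_deep − S_surf′) = 0.
S_surf′ = S_deep − (α/β)·ΔT = 30.86 − (2.5 × 10⁻⁴/8 × 10⁻⁴)·(+3.8) = 29.6725 psu.
Increase required: 29.6725 − 29.50 = 0.1725 psu.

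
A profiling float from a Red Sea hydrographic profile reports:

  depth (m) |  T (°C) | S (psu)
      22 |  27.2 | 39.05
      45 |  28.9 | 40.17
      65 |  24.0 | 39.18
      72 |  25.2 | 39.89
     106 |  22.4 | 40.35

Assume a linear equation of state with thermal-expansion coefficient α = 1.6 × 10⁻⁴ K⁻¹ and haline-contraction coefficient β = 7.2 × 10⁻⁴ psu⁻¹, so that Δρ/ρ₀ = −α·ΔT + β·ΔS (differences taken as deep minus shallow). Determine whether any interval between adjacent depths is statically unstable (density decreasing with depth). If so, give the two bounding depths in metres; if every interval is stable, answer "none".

none

Evaluate Δρ/ρ₀ = −αΔT + βΔS across each adjacent pair:
  22–45 m: −αΔT+βΔS = −(1.6 × 10⁻⁴)(+1.7)+(7.2 × 10⁻⁴)(+1.12) = 5.3 × 10⁻⁴ → stable
  45–65 m: −αΔT+βΔS = −(1.6 × 10⁻⁴)(-4.9)+(7.2 × 10⁻⁴)(-0.99) = 7.1 × 10⁻⁵ → stable
  65–72 m: −αΔT+βΔS = −(1.6 × 10⁻⁴)(+1.2)+(7.2 × 10⁻⁴)(+0.71) = 3.2 × 10⁻⁴ → stable
  72–106 m: −αΔT+βΔS = −(1.6 × 10⁻⁴)(-2.8)+(7.2 × 10⁻⁴)(+0.46) = 7.8 × 10⁻⁴ → stable
Every interval has Δρ > 0: the column is stably stratified throughout.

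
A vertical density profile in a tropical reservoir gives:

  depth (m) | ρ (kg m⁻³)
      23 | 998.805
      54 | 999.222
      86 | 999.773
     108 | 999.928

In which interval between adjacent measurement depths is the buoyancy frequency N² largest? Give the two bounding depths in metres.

Compute the density gradient over each adjacent pair:
  23–54 m: Δρ/Δz = 0.417/31 = 0.013 kg m⁻⁴
  54–86 m: Δρ/Δz = 0.551/32 = 0.017 kg m⁻⁴
  86–108 m: Δρ/Δz = 0.155/22 = 7.0 × 10⁻³ kg m⁻⁴
The largest gradient is in the 54–86 m interval — the pycnocline.

54–86 m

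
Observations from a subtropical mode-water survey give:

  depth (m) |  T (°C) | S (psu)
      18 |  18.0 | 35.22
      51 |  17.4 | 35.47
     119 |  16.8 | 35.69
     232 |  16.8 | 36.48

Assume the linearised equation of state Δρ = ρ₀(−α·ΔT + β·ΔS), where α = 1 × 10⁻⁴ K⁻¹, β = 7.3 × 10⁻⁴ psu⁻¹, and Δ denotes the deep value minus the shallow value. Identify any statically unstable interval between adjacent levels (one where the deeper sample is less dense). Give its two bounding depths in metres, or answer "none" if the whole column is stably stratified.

none

Evaluate Δρ/ρ₀ = −αΔT + βΔS across each adjacent pair:
  18–51 m: −αΔT+βΔS = −(1 × 10⁻⁴)(-0.6)+(7.3 × 10⁻⁴)(+0.25) = 2.4 × 10⁻⁴ → stable
  51–119 m: −αΔT+βΔS = −(1 × 10⁻⁴)(-0.6)+(7.3 × 10⁻⁴)(+0.22) = 2.2 × 10⁻⁴ → stable
  119–232 m: −αΔT+βΔS = −(1 × 10⁻⁴)(+0.0)+(7.3 × 10⁻⁴)(+0.79) = 5.8 × 10⁻⁴ → stable
Every interval has Δρ > 0: the column is stably stratified throughout.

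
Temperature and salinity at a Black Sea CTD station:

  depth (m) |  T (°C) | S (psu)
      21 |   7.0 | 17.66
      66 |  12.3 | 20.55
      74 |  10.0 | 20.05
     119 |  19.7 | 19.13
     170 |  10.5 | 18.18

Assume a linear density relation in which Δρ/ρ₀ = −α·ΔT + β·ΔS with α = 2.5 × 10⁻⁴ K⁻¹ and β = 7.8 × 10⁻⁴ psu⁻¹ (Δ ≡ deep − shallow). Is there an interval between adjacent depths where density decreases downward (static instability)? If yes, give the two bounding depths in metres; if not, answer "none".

74–119 m

Evaluate Δρ/ρ₀ = −αΔT + βΔS across each adjacent pair:
  21–66 m: −αΔT+βΔS = −(2.5 × 10⁻⁴)(+5.3)+(7.8 × 10⁻⁴)(+2.89) = 9.3 × 10⁻⁴ → stable
  66–74 m: −αΔT+βΔS = −(2.5 × 10⁻⁴)(-2.3)+(7.8 × 10⁻⁴)(-0.50) = 1.8 × 10⁻⁴ → stable
  74–119 m: −αΔT+βΔS = −(2.5 × 10⁻⁴)(+9.7)+(7.8 × 10⁻⁴)(-0.92) = -3.1 × 10⁻³ → UNSTABLE
  119–170 m: −αΔT+βΔS = −(2.5 × 10⁻⁴)(-9.2)+(7.8 × 10⁻⁴)(-0.95) = 1.6 × 10⁻³ → stable
The 74–119 m interval has Δρ < 0: lighter water underlies denser water.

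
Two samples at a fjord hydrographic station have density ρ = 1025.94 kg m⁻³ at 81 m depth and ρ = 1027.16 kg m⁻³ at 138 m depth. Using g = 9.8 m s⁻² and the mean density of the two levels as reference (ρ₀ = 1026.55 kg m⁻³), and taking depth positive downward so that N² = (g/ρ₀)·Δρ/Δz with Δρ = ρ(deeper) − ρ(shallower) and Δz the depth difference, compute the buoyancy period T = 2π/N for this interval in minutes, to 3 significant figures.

7.33 min

Δρ = 1027.16 − 1025.94 = 1.22 kg m⁻³ over Δz = 138 − 81 = 57 m.
N² = (9.8/1026.55) × (1.22/57) = 2.0433 × 10⁻⁴ s⁻².
N = √(2.0433 × 10⁻⁴) = 0.014294 rad s⁻¹, so T = 2π/N = 439.57 s = 7.3262 min ≈ 7.33 min.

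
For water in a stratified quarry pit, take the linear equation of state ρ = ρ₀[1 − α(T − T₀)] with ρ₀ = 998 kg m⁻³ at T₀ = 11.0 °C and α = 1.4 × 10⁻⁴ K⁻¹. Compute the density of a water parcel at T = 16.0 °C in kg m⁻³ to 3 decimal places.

997.301 kg m⁻³

T − T₀ = +5.0 K.
Bracket = 1 − α·(+5.0) = 1 + (-7.00 × 10⁻⁴) = 0.9993000.
ρ = 998 × 0.9993000 = 997.301 kg m⁻³.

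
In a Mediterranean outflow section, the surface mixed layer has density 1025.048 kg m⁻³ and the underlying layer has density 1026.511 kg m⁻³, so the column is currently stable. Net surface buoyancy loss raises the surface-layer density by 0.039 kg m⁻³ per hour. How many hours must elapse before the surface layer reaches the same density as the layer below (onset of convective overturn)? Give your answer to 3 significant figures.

Density deficit of the surface layer: 1026.511 − 1025.048 = 1.463 kg m⁻³.
Required change = 1.463 / 0.039 = 37.5 hours.

37.5 hours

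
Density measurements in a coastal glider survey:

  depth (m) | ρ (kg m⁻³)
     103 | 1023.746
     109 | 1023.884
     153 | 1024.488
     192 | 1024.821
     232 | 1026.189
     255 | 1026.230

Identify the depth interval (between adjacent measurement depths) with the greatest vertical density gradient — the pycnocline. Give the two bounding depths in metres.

Compute the density gradient over each adjacent pair:
  103–109 m: Δρ/Δz = 0.138/6 = 0.023 kg m⁻⁴
  109–153 m: Δρ/Δz = 0.604/44 = 0.014 kg m⁻⁴
  153–192 m: Δρ/Δz = 0.333/39 = 8.5 × 10⁻³ kg m⁻⁴
  192–232 m: Δρ/Δz = 1.368/40 = 0.034 kg m⁻⁴
  232–255 m: Δρ/Δz = 0.041/23 = 1.8 × 10⁻³ kg m⁻⁴
The largest gradient is in the 192–232 m interval — the pycnocline.

192–232 m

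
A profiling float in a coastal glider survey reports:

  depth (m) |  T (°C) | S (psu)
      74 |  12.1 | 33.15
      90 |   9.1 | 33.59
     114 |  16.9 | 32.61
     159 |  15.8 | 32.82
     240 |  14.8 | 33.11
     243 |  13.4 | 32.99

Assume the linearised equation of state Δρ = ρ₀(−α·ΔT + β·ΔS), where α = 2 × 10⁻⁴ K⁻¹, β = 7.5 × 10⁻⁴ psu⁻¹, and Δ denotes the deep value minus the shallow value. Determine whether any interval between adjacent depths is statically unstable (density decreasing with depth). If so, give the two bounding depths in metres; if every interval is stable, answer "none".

Evaluate Δρ/ρ₀ = −αΔT + βΔS across each adjacent pair:
  74–90 m: −αΔT+βΔS = −(2 × 10⁻⁴)(-3.0)+(7.5 × 10⁻⁴)(+0.44) = 9.3 × 10⁻⁴ → stable
  90–114 m: −αΔT+βΔS = −(2 × 10⁻⁴)(+7.8)+(7.5 × 10⁻⁴)(-0.98) = -2.3 × 10⁻³ → UNSTABLE
  114–159 m: −αΔT+βΔS = −(2 × 10⁻⁴)(-1.1)+(7.5 × 10⁻⁴)(+0.21) = 3.8 × 10⁻⁴ → stable
  159–240 m: −αΔT+βΔS = −(2 × 10⁻⁴)(-1.0)+(7.5 × 10⁻⁴)(+0.29) = 4.2 × 10⁻⁴ → stable
  240–243 m: −αΔT+βΔS = −(2 × 10⁻⁴)(-1.4)+(7.5 × 10⁻⁴)(-0.12) = 1.9 × 10⁻⁴ → stable
The 90–114 m interval has Δρ < 0: lighter water underlies denser water.

90–114 m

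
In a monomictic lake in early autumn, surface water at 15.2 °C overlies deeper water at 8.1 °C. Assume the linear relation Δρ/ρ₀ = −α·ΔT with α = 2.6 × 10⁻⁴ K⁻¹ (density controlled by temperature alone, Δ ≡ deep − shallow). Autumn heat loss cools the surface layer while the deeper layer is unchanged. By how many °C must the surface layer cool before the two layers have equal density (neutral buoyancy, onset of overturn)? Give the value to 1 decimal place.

With temperature the only control, equal density requires T_surf′ = T_deep.
T_surf′ = 8.1 °C.
Cooling required: 15.2 − 8.1 = 7.1 °C.

7.1 °C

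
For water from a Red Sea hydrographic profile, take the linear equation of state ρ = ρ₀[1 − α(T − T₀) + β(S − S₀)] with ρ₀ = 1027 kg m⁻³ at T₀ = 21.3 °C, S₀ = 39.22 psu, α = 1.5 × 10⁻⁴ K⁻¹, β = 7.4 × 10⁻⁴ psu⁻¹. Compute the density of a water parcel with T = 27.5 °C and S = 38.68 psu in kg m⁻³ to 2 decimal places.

1025.63 kg m⁻³

T − T₀ = +6.2 K, S − S₀ = -0.54 psu.
Bracket = 1 − α·(+6.2) + β·(-0.54) = 1 + (-1.3296 × 10⁻³) = 0.9986704.
ρ = 1027 × 0.9986704 = 1025.63 kg m⁻³.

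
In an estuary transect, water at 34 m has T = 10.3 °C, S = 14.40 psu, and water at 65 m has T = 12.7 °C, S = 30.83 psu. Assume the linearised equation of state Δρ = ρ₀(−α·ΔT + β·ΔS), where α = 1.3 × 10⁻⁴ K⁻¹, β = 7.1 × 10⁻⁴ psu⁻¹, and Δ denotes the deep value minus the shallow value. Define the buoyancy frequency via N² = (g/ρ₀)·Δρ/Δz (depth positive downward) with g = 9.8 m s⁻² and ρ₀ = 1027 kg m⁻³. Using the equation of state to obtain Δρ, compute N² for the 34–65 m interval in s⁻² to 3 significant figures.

3.59 × 10⁻³ s⁻²

ΔT = +2.4 K, ΔS = +16.43 psu (deep − shallow).
Δρ/ρ₀ = −αΔT + βΔS = -3.12 × 10⁻⁴ + 0.0116653 = 0.0113533, so Δρ ≈ 11.66 kg m⁻³.
N² = (g/ρ₀)·Δρ/Δz = g·(Δρ/ρ₀)/Δz = 9.8 × 0.0113533 / 31 = 3.5891 × 10⁻³ s⁻² ≈ 3.59 × 10⁻³ s⁻².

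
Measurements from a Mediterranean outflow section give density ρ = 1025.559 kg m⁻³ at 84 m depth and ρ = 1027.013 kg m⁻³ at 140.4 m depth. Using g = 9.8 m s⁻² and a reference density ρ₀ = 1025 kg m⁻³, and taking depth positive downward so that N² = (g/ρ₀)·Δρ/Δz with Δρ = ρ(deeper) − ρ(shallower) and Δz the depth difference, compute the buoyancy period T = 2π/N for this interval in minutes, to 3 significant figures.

6.67 min

Δρ = 1027.013 − 1025.559 = 1.454 kg m⁻³ over Δz = 140.4 − 84 = 56.4 m.
N² = (9.8/1025) × (1.454/56.4) = 2.4648 × 10⁻⁴ s⁻².
N = √(2.4648 × 10⁻⁴) = 0.015700 rad s⁻¹, so T = 2π/N = 400.20 s = 6.6700 min ≈ 6.67 min.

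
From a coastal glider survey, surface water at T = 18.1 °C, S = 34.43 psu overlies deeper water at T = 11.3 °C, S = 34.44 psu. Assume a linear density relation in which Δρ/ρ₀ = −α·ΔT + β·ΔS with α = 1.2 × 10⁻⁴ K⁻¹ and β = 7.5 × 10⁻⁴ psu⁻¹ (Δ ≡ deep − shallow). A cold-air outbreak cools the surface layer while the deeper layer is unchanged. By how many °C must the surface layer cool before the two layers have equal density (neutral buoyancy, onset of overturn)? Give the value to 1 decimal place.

Neutral buoyancy requires Δρ = 0, i.e. −α(T_deep − T_surf′) + β(S_deep − S_surf) = 0.
T_surf′ = T_deep − (β/α)·ΔS = 11.3 − (7.5 × 10⁻⁴/1.2 × 10⁻⁴)·(+0.01) = 11.238 °C.
Cooling required: 18.1 − (11.238) = 6.862 °C.

6.9 °C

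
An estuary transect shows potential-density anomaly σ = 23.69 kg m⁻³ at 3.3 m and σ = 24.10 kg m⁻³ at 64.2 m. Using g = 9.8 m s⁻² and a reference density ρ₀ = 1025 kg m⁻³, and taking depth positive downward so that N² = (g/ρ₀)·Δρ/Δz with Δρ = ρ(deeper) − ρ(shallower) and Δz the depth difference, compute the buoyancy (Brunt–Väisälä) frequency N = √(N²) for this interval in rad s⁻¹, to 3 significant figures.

8.02 × 10⁻³ rad s⁻¹

Δρ = 1024.10 − 1023.69 = 0.41 kg m⁻³ over Δz = 64.2 − 3.3 = 60.9 m.
N² = (9.8/1025) × (0.41/60.9) = 6.4368 × 10⁻⁵ s⁻².
N = √(6.4368 × 10⁻⁵) = 8.0230 × 10⁻³ rad s⁻¹ ≈ 8.02 × 10⁻³ rad s⁻¹.
A positive N² confirms static stability across the interval.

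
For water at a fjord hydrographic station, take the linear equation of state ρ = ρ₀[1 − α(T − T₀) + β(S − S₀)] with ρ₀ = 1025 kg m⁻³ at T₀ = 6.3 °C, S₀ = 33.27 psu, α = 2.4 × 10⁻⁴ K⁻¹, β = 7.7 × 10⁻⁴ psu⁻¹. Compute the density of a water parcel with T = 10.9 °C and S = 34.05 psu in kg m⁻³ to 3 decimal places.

1024.484 kg m⁻³

T − T₀ = +4.6 K, S − S₀ = +0.78 psu.
Bracket = 1 − α·(+4.6) + β·(+0.78) = 1 + (-5.034 × 10⁻⁴) = 0.9994966.
ρ = 1025 × 0.9994966 = 1024.484 kg m⁻³.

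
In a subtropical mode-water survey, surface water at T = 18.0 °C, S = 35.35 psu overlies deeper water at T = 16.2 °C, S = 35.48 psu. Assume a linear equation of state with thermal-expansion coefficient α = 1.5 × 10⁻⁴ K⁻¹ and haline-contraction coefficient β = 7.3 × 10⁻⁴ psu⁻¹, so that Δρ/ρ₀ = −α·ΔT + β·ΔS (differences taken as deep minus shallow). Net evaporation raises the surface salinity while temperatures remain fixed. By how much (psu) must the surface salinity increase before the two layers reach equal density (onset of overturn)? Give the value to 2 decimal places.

0.50 psu

Neutral buoyancy requires −α(T_deep − T_surf) + β(S_deep − S_surf′) = 0.
S_surf′ = S_deep − (α/β)·ΔT = 35.48 − (1.5 × 10⁻⁴/7.3 × 10⁻⁴)·(-1.8) = 35.8499 psu.
Increase required: 35.8499 − 35.35 = 0.4999 psu.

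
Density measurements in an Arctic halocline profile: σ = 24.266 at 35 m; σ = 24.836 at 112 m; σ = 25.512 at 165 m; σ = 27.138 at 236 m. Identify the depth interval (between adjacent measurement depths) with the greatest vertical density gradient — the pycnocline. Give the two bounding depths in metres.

Compute the density gradient over each adjacent pair:
  35–112 m: Δρ/Δz = 0.570/77 = 7.4 × 10⁻³ kg m⁻⁴
  112–165 m: Δρ/Δz = 0.676/53 = 0.013 kg m⁻⁴
  165–236 m: Δρ/Δz = 1.626/71 = 0.023 kg m⁻⁴
The largest gradient is in the 165–236 m interval — the pycnocline.

165–236 m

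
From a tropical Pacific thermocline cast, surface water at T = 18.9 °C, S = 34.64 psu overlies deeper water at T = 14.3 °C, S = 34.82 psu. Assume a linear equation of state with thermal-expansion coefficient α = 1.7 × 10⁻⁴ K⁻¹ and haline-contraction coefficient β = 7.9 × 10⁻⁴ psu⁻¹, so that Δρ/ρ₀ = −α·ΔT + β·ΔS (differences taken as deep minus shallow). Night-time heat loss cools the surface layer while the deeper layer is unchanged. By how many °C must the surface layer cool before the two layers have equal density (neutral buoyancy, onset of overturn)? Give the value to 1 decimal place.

5.4 °C

Neutral buoyancy requires Δρ = 0, i.e. −α(T_deep − T_surf′) + β(S_deep − S_surf) = 0.
T_surf′ = T_deep − (β/α)·ΔS = 14.3 − (7.9 × 10⁻⁴/1.7 × 10⁻⁴)·(+0.18) = 13.464 °C.
Cooling required: 18.9 − (13.464) = 5.436 °C.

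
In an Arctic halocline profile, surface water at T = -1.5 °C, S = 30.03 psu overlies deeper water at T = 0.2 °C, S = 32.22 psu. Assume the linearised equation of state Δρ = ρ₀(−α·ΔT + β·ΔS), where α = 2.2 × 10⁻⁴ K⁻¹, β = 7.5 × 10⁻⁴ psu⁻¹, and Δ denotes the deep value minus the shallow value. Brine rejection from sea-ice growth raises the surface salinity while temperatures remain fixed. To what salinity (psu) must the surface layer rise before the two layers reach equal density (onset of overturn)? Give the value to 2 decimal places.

Neutral buoyancy requires −α(T_deep − T_surf) + β(S_deep − S_surf′) = 0.
S_surf′ = S_deep − (α/β)·ΔT = 32.22 − (2.2 × 10⁻⁴/7.5 × 10⁻⁴)·(+1.7) = 31.7213 psu.
Increase required: 31.7213 − 30.03 = 1.6913 psu.

31.72 psu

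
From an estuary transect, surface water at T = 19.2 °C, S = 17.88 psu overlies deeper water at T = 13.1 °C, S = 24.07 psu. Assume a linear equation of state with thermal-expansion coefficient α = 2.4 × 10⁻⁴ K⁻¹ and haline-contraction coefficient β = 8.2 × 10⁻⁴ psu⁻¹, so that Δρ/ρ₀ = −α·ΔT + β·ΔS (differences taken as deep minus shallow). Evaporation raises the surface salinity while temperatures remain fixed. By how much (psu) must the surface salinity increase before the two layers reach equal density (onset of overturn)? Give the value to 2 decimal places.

7.98 psu

Neutral buoyancy requires −α(T_deep − T_surf) + β(S_deep − S_surf′) = 0.
S_surf′ = S_deep − (α/β)·ΔT = 24.07 − (2.4 × 10⁻⁴/8.2 × 10⁻⁴)·(-6.1) = 25.8554 psu.
Increase required: 25.8554 − 17.88 = 7.9754 psu.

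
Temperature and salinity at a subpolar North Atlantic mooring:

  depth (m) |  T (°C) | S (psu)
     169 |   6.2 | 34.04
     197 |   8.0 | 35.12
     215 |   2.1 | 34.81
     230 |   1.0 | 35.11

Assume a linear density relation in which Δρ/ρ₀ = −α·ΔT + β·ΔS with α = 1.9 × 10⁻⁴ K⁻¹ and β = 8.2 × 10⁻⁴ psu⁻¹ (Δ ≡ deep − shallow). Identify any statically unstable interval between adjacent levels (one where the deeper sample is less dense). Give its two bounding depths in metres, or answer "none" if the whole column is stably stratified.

none

Evaluate Δρ/ρ₀ = −αΔT + βΔS across each adjacent pair:
  169–197 m: −αΔT+βΔS = −(1.9 × 10⁻⁴)(+1.8)+(8.2 × 10⁻⁴)(+1.08) = 5.4 × 10⁻⁴ → stable
  197–215 m: −αΔT+βΔS = −(1.9 × 10⁻⁴)(-5.9)+(8.2 × 10⁻⁴)(-0.31) = 8.7 × 10⁻⁴ → stable
  215–230 m: −αΔT+βΔS = −(1.9 × 10⁻⁴)(-1.1)+(8.2 × 10⁻⁴)(+0.30) = 4.6 × 10⁻⁴ → stable
Every interval has Δρ > 0: the column is stably stratified throughout.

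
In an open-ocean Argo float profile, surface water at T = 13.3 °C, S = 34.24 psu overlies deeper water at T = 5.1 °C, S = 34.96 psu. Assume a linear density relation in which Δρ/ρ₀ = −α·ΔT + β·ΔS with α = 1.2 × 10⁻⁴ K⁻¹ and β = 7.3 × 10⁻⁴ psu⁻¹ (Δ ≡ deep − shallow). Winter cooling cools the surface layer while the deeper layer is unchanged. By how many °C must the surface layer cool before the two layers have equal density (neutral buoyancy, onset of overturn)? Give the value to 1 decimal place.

Neutral buoyancy requires Δρ = 0, i.e. −α(T_deep − T_surf′) + β(S_deep − S_surf) = 0.
T_surf′ = T_deep − (β/α)·ΔS = 5.1 − (7.3 × 10⁻⁴/1.2 × 10⁻⁴)·(+0.72) = 0.720 °C.
Cooling required: 13.3 − (0.720) = 12.580 °C.

12.6 °C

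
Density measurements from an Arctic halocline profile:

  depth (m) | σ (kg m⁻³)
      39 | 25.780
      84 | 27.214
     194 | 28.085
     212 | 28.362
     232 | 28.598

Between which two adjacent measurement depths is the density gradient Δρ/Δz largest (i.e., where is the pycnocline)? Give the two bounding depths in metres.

Compute the density gradient over each adjacent pair:
  39–84 m: Δρ/Δz = 1.434/45 = 0.032 kg m⁻⁴
  84–194 m: Δρ/Δz = 0.871/110 = 7.9 × 10⁻³ kg m⁻⁴
  194–212 m: Δρ/Δz = 0.277/18 = 0.015 kg m⁻⁴
  212–232 m: Δρ/Δz = 0.236/20 = 0.012 kg m⁻⁴
The largest gradient is in the 39–84 m interval — the pycnocline.

39–84 m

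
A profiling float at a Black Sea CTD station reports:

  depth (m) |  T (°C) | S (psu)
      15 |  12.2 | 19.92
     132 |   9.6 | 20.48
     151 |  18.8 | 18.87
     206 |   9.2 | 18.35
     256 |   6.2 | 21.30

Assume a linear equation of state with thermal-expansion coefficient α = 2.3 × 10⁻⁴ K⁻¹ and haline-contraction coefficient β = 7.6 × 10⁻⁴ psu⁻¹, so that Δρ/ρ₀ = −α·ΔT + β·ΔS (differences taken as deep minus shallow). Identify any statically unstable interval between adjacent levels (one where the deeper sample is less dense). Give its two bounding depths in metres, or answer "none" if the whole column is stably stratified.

Evaluate Δρ/ρ₀ = −αΔT + βΔS across each adjacent pair:
  15–132 m: −αΔT+βΔS = −(2.3 × 10⁻⁴)(-2.6)+(7.6 × 10⁻⁴)(+0.56) = 1.0 × 10⁻³ → stable
  132–151 m: −αΔT+βΔS = −(2.3 × 10⁻⁴)(+9.2)+(7.6 × 10⁻⁴)(-1.61) = -3.3 × 10⁻³ → UNSTABLE
  151–206 m: −αΔT+βΔS = −(2.3 × 10⁻⁴)(-9.6)+(7.6 × 10⁻⁴)(-0.52) = 1.8 × 10⁻³ → stable
  206–256 m: −αΔT+βΔS = −(2.3 × 10⁻⁴)(-3.0)+(7.6 × 10⁻⁴)(+2.95) = 2.9 × 10⁻³ → stable
The 132–151 m interval has Δρ < 0: lighter water underlies denser water.

132–151 m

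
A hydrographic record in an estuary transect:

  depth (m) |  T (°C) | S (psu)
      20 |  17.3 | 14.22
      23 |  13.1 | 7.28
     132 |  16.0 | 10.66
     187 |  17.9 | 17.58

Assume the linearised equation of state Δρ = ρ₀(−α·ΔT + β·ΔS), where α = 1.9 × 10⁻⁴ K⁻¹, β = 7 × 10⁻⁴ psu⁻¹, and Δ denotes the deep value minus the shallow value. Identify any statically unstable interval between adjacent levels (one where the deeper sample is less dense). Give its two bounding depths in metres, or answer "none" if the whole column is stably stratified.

Evaluate Δρ/ρ₀ = −αΔT + βΔS across each adjacent pair:
  20–23 m: −αΔT+βΔS = −(1.9 × 10⁻⁴)(-4.2)+(7 × 10⁻⁴)(-6.94) = -4.1 × 10⁻³ → UNSTABLE
  23–132 m: −αΔT+βΔS = −(1.9 × 10⁻⁴)(+2.9)+(7 × 10⁻⁴)(+3.38) = 1.8 × 10⁻³ → stable
  132–187 m: −αΔT+βΔS = −(1.9 × 10⁻⁴)(+1.9)+(7 × 10⁻⁴)(+6.92) = 4.5 × 10⁻³ → stable
The 20–23 m interval has Δρ < 0: lighter water underlies denser water.

20–23 m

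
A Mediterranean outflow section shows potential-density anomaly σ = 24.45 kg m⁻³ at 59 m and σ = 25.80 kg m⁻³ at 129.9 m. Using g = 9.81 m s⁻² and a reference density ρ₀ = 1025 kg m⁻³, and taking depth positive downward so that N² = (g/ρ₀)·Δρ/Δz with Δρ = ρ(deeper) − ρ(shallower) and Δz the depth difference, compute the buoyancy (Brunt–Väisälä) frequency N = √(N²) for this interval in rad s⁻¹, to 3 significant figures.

0.0135 rad s⁻¹

Δρ = 1025.80 − 1024.45 = 1.35 kg m⁻³ over Δz = 129.9 − 59 = 70.9 m.
N² = (9.81/1025) × (1.35/70.9) = 1.8224 × 10⁻⁴ s⁻².
N = √(1.8224 × 10⁻⁴) = 0.013500 rad s⁻¹ ≈ 0.0135 rad s⁻¹.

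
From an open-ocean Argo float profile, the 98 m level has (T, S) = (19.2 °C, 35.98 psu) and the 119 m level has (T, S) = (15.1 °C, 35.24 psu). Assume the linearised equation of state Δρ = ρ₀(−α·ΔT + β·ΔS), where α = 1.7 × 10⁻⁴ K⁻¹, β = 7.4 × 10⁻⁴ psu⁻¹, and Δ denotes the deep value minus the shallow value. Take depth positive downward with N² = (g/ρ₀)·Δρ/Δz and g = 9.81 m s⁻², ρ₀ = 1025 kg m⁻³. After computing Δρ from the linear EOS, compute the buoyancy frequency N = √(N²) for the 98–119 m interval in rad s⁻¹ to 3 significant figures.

ΔT = -4.1 K, ΔS = -0.74 psu (deep − shallow).
Δρ/ρ₀ = −αΔT + βΔS = 6.97 × 10⁻⁴ − 5.476 × 10⁻⁴ = 1.494 × 10⁻⁴, so Δρ ≈ 0.1531 kg m⁻³.
N² = (g/ρ₀)·Δρ/Δz = g·(Δρ/ρ₀)/Δz = 9.81 × 1.494 × 10⁻⁴ / 21 = 6.9791 × 10⁻⁵ s⁻².
N = √(6.9791 × 10⁻⁵) = 8.3541 × 10⁻³ rad s⁻¹ ≈ 8.35 × 10⁻³ rad s⁻¹.

8.35 × 10⁻³ rad s⁻¹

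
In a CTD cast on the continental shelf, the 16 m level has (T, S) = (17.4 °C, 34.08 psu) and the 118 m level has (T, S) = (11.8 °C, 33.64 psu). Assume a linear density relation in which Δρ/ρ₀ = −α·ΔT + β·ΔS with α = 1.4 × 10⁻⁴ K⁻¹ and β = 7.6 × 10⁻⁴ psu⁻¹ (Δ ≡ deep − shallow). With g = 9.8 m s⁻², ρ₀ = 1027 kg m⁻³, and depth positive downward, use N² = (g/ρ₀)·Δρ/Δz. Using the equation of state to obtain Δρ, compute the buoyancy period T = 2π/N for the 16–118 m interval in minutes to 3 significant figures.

ΔT = -5.6 K, ΔS = -0.44 psu (deep − shallow).
Δρ/ρ₀ = −αΔT + βΔS = 7.84 × 10⁻⁴ − 3.344 × 10⁻⁴ = 4.496 × 10⁻⁴, so Δρ ≈ 0.4617 kg m⁻³.
N² = (g/ρ₀)·Δρ/Δz = g·(Δρ/ρ₀)/Δz = 9.8 × 4.496 × 10⁻⁴ / 102 = 4.3197 × 10⁻⁵ s⁻².
N = √(4.3197 × 10⁻⁵) = 6.5724 × 10⁻³ rad s⁻¹ → T = 2π/N = 956.00 s = 15.933 min ≈ 15.9 min.

15.9 min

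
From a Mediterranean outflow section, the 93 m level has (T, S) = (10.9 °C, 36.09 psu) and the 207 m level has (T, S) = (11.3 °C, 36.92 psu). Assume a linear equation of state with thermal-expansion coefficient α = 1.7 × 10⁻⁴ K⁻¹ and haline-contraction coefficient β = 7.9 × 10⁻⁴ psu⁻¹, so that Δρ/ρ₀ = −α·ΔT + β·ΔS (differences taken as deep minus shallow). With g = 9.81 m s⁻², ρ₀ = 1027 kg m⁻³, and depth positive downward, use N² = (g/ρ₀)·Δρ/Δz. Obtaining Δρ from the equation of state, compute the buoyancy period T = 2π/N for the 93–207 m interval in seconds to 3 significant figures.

ΔT = +0.4 K, ΔS = +0.83 psu (deep − shallow).
Δρ/ρ₀ = −αΔT + βΔS = -6.80 × 10⁻⁵ + 6.557 × 10⁻⁴ = 5.877 × 10⁻⁴, so Δρ ≈ 0.6036 kg m⁻³.
N² = (g/ρ₀)·Δρ/Δz = g·(Δρ/ρ₀)/Δz = 9.81 × 5.877 × 10⁻⁴ / 114 = 5.0573 × 10⁻⁵ s⁻².
N = √(5.0573 × 10⁻⁵) = 7.1115 × 10⁻³ rad s⁻¹ → T = 2π/N = 883.52 s ≈ 884 s.

884 s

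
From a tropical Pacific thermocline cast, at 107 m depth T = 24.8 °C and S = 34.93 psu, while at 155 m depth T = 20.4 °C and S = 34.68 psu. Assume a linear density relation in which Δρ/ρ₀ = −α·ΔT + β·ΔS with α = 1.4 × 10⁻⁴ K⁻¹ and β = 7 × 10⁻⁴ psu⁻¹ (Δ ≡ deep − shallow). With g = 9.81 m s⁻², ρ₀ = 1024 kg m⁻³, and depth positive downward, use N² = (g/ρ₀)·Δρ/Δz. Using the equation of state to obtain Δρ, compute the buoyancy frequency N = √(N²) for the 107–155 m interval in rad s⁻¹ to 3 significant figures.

9.49 × 10⁻³ rad s⁻¹

ΔT = -4.4 K, ΔS = -0.25 psu (deep − shallow).
Δρ/ρ₀ = −αΔT + βΔS = 6.16 × 10⁻⁴ − 1.75 × 10⁻⁴ = 4.41 × 10⁻⁴, so Δρ ≈ 0.4516 kg m⁻³.
N² = (g/ρ₀)·Δρ/Δz = g·(Δρ/ρ₀)/Δz = 9.81 × 4.41 × 10⁻⁴ / 48 = 9.0129 × 10⁻⁵ s⁻².
N = √(9.0129 × 10⁻⁵) = 9.4936 × 10⁻³ rad s⁻¹ ≈ 9.49 × 10⁻³ rad s⁻¹.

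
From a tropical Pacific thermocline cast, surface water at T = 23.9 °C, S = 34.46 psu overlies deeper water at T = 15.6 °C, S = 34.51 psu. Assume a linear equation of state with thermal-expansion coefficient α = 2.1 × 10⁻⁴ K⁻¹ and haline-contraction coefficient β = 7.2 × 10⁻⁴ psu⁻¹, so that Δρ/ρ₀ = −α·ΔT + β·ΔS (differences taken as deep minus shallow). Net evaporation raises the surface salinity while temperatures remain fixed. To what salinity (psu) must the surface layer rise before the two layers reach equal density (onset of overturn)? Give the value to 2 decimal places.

Neutral buoyancy requires −α(T_deep − T_surf) + β(S_deep − S_surf′) = 0.
S_surf′ = S_deep − (α/β)·ΔT = 34.51 − (2.1 × 10⁻⁴/7.2 × 10⁻⁴)·(-8.3) = 36.9308 psu.
Increase required: 36.9308 − 34.46 = 2.4708 psu.

36.93 psu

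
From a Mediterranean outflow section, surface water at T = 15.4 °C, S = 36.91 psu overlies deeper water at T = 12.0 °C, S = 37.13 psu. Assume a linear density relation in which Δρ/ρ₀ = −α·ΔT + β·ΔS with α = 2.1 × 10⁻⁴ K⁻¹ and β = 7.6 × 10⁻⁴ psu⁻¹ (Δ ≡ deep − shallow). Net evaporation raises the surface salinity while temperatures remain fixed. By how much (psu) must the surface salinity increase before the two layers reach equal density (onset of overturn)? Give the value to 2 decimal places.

Neutral buoyancy requires −α(T_deep − T_surf) + β(S_deep − S_surf′) = 0.
S_surf′ = S_deep − (α/β)·ΔT = 37.13 − (2.1 × 10⁻⁴/7.6 × 10⁻⁴)·(-3.4) = 38.0695 psu.
Increase required: 38.0695 − 36.91 = 1.1595 psu.

1.16 psu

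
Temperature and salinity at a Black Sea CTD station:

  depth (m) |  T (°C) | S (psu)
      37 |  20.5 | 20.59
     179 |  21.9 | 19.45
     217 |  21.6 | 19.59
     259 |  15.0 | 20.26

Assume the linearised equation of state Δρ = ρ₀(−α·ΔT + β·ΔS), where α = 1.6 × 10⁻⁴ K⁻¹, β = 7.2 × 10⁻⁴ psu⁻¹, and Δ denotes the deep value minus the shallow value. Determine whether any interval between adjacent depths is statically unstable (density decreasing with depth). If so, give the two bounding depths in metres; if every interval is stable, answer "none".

37–179 m

Evaluate Δρ/ρ₀ = −αΔT + βΔS across each adjacent pair:
  37–179 m: −αΔT+βΔS = −(1.6 × 10⁻⁴)(+1.4)+(7.2 × 10⁻⁴)(-1.14) = -1.0 × 10⁻³ → UNSTABLE
  179–217 m: −αΔT+βΔS = −(1.6 × 10⁻⁴)(-0.3)+(7.2 × 10⁻⁴)(+0.14) = 1.5 × 10⁻⁴ → stable
  217–259 m: −αΔT+βΔS = −(1.6 × 10⁻⁴)(-6.6)+(7.2 × 10⁻⁴)(+0.67) = 1.5 × 10⁻³ → stable
The 37–179 m interval has Δρ < 0: lighter water underlies denser water.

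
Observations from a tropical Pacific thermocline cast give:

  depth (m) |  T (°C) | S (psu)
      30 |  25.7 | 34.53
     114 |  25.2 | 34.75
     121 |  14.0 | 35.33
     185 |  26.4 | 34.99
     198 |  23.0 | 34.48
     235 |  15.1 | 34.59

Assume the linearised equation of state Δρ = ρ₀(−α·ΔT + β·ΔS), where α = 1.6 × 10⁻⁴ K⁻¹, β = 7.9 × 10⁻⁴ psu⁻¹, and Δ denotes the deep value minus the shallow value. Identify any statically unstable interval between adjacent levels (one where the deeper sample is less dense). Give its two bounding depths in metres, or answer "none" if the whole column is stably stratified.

Evaluate Δρ/ρ₀ = −αΔT + βΔS across each adjacent pair:
  30–114 m: −αΔT+βΔS = −(1.6 × 10⁻⁴)(-0.5)+(7.9 × 10⁻⁴)(+0.22) = 2.5 × 10⁻⁴ → stable
  114–121 m: −αΔT+βΔS = −(1.6 × 10⁻⁴)(-11.2)+(7.9 × 10⁻⁴)(+0.58) = 2.3 × 10⁻³ → stable
  121–185 m: −αΔT+βΔS = −(1.6 × 10⁻⁴)(+12.4)+(7.9 × 10⁻⁴)(-0.34) = -2.3 × 10⁻³ → UNSTABLE
  185–198 m: −αΔT+βΔS = −(1.6 × 10⁻⁴)(-3.4)+(7.9 × 10⁻⁴)(-0.51) = 1.4 × 10⁻⁴ → stable
  198–235 m: −αΔT+βΔS = −(1.6 × 10⁻⁴)(-7.9)+(7.9 × 10⁻⁴)(+0.11) = 1.4 × 10⁻³ → stable
The 121–185 m interval has Δρ < 0: lighter water underlies denser water.

121–185 m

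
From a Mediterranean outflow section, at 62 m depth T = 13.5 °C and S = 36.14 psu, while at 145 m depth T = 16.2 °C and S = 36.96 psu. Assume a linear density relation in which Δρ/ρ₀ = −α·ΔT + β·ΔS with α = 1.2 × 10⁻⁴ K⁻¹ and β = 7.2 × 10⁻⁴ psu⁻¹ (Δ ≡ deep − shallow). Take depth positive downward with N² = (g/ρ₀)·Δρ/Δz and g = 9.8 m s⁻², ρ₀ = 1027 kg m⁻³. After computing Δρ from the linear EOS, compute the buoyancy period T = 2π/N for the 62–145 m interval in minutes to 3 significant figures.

ΔT = +2.7 K, ΔS = +0.82 psu (deep − shallow).
Δρ/ρ₀ = −αΔT + βΔS = -3.24 × 10⁻⁴ + 5.904 × 10⁻⁴ = 2.664 × 10⁻⁴, so Δρ ≈ 0.2736 kg m⁻³.
N² = (g/ρ₀)·Δρ/Δz = g·(Δρ/ρ₀)/Δz = 9.8 × 2.664 × 10⁻⁴ / 83 = 3.1454 × 10⁻⁵ s⁻².
N = √(3.1454 × 10⁻⁵) = 5.6084 × 10⁻³ rad s⁻¹ → T = 2π/N = 1.1203 × 10³ s = 18.672 min ≈ 18.7 min.

18.7 min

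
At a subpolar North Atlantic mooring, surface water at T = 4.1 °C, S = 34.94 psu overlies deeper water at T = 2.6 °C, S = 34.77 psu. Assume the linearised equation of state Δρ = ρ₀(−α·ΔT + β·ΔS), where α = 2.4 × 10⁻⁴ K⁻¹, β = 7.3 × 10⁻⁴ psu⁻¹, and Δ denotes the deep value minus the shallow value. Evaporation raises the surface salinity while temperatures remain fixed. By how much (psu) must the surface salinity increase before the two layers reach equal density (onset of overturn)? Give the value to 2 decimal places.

Neutral buoyancy requires −α(T_deep − T_surf) + β(S_deep − S_surf′) = 0.
S_surf′ = S_deep − (α/β)·ΔT = 34.77 − (2.4 × 10⁻⁴/7.3 × 10⁻⁴)·(-1.5) = 35.2632 psu.
Increase required: 35.2632 − 34.94 = 0.3232 psu.

0.32 psu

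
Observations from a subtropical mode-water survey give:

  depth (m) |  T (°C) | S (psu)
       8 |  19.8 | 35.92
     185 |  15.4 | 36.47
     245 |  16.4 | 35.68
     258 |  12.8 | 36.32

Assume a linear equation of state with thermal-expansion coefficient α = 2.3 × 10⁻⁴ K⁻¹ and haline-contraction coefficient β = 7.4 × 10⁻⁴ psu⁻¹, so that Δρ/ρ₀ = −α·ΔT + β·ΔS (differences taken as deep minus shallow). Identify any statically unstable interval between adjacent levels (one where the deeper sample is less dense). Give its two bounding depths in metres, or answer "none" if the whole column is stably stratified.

185–245 m

Evaluate Δρ/ρ₀ = −αΔT + βΔS across each adjacent pair:
  8–185 m: −αΔT+βΔS = −(2.3 × 10⁻⁴)(-4.4)+(7.4 × 10⁻⁴)(+0.55) = 1.4 × 10⁻³ → stable
  185–245 m: −αΔT+βΔS = −(2.3 × 10⁻⁴)(+1.0)+(7.4 × 10⁻⁴)(-0.79) = -8.1 × 10⁻⁴ → UNSTABLE
  245–258 m: −αΔT+βΔS = −(2.3 × 10⁻⁴)(-3.6)+(7.4 × 10⁻⁴)(+0.64) = 1.3 × 10⁻³ → stable
The 185–245 m interval has Δρ < 0: lighter water underlies denser water.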